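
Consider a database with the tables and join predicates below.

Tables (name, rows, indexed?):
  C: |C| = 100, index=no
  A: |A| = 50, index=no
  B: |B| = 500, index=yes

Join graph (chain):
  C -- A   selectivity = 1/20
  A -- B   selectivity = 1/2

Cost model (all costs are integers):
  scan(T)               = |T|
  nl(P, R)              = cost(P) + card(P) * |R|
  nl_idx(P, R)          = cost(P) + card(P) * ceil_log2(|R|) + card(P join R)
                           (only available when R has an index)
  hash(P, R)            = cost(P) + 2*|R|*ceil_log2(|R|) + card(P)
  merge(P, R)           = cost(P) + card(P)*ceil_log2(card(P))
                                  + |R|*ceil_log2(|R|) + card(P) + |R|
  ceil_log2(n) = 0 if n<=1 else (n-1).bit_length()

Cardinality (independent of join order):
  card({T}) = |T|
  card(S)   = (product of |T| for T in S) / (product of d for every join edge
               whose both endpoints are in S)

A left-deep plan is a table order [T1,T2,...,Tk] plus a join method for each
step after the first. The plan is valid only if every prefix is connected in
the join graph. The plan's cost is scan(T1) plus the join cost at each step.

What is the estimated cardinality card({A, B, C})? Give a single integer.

Tables in S: A(50), B(500), C(100)
Edges inside S: C-A(d=20), A-B(d=2)
numerator = 50 * 500 * 100 = 2500000
denominator = 20 * 2 = 40
card(S) = 2500000 / 40 = 62500

62500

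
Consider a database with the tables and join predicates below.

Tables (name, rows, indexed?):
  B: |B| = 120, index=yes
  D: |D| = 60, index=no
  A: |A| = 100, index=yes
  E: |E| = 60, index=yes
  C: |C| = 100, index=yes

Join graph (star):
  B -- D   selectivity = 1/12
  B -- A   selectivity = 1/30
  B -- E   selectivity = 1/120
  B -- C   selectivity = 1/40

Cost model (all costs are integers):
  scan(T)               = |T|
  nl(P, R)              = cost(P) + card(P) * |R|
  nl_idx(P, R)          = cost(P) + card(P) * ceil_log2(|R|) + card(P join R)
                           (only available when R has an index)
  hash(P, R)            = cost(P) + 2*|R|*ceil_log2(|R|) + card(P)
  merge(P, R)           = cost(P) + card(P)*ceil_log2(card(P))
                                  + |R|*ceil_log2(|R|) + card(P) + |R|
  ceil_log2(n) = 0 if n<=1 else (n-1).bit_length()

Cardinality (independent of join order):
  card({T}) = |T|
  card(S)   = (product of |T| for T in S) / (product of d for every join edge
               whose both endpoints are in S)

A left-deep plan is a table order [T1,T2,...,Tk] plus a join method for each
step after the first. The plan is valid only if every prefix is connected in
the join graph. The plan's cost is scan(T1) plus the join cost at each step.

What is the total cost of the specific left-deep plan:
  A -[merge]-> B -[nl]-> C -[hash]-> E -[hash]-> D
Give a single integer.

44800

step 1: scan A: cost=100, card=100
step 2: join B via merge
    card(P join B) = 100*120/(30) = 400
    cost = 100 + 100*7 + 120*7 + 100 + 120 = 1860
step 3: join C via nl
    card(P join C) = 400*100/(40) = 1000
    cost = 1860 + 400*100 = 41860
step 4: join E via hash
    card(P join E) = 1000*60/(120) = 500
    cost = 41860 + 2*60*6 + 1000 = 43580
step 5: join D via hash
    card(P join D) = 500*60/(12) = 2500
    cost = 43580 + 2*60*6 + 500 = 44800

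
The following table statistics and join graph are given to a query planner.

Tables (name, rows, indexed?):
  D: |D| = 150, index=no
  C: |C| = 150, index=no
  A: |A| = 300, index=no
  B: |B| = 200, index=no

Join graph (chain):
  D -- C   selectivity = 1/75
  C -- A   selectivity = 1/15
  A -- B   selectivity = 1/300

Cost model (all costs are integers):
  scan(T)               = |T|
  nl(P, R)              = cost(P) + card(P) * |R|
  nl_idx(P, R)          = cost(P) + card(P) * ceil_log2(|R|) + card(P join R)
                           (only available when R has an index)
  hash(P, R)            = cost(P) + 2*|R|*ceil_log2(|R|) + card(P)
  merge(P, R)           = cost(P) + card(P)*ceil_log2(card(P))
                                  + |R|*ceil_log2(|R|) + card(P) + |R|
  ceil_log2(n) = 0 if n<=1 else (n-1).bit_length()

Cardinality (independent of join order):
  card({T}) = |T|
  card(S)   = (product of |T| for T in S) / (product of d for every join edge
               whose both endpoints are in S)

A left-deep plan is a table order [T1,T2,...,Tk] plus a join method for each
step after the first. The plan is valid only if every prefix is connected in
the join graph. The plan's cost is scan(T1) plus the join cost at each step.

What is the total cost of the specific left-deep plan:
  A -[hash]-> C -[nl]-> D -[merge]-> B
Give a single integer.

538800

step 1: scan A: cost=300, card=300
step 2: join C via hash
    card(P join C) = 300*150/(15) = 3000
    cost = 300 + 2*150*8 + 300 = 3000
step 3: join D via nl
    card(P join D) = 3000*150/(75) = 6000
    cost = 3000 + 3000*150 = 453000
step 4: join B via merge
    card(P join B) = 6000*200/(300) = 4000
    cost = 453000 + 6000*13 + 200*8 + 6000 + 200 = 538800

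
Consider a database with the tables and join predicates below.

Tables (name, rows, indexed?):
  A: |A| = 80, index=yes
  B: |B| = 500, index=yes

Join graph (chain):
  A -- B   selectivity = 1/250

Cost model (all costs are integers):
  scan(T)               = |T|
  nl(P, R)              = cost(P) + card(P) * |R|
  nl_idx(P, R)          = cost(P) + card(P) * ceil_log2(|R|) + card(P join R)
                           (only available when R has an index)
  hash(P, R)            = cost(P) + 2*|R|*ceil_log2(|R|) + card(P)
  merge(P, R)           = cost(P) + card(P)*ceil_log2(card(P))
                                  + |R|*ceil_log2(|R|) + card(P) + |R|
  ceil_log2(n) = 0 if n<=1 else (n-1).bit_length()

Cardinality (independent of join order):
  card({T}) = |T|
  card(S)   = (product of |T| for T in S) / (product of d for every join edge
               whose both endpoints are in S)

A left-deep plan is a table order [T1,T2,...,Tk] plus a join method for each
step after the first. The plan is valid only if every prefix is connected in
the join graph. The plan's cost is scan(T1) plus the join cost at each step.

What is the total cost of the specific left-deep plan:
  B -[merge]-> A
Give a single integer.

step 1: scan B: cost=500, card=500
step 2: join A via merge
    card(P join A) = 500*80/(250) = 160
    cost = 500 + 500*9 + 80*7 + 500 + 80 = 6140

6140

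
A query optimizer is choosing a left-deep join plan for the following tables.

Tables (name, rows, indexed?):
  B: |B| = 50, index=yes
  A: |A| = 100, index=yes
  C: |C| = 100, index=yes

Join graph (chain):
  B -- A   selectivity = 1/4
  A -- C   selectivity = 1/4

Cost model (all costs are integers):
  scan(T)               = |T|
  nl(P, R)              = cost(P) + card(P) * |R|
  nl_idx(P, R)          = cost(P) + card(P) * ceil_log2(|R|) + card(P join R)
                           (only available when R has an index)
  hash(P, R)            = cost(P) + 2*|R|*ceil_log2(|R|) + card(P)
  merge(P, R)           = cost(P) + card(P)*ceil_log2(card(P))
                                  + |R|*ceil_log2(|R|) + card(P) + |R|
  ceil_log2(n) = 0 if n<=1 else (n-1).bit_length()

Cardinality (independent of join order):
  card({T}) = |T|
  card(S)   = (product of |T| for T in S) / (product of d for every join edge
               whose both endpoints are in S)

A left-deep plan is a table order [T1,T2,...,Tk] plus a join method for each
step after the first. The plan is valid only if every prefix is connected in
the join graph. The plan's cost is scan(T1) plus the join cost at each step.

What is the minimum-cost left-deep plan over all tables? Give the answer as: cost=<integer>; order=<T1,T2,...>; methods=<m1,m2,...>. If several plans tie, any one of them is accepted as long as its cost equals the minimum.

cost=3450; order=A,B,C; methods=hash,hash

Selinger DP (subsets sized 1..n):
  {B}: scan cost=50, card=50
  {A}: scan cost=100, card=100
  {C}: scan cost=100, card=100
  {AB}: card=1250; try (B,hash)→800, (A,merge)→1200, (B,merge)→1250, (A,hash)→1500, (A,nl_idx)→1650, (B,nl_idx)→1950 …(+2); best=800 via (B,hash)
  {AC}: card=2500; try (C,hash)→1600, (A,hash)→1600, (C,merge)→1700, (A,merge)→1700, (C,nl_idx)→3300, (A,nl_idx)→3300 …(+2); best=1600 via (C,hash)
  {ABC}: card=31250; try (C,hash)→3450, (B,hash)→4700, (C,merge)→16600, (B,merge)→34450, (C,nl_idx)→40800, (B,nl_idx)→47850 …(+2); best=3450 via (C,hash)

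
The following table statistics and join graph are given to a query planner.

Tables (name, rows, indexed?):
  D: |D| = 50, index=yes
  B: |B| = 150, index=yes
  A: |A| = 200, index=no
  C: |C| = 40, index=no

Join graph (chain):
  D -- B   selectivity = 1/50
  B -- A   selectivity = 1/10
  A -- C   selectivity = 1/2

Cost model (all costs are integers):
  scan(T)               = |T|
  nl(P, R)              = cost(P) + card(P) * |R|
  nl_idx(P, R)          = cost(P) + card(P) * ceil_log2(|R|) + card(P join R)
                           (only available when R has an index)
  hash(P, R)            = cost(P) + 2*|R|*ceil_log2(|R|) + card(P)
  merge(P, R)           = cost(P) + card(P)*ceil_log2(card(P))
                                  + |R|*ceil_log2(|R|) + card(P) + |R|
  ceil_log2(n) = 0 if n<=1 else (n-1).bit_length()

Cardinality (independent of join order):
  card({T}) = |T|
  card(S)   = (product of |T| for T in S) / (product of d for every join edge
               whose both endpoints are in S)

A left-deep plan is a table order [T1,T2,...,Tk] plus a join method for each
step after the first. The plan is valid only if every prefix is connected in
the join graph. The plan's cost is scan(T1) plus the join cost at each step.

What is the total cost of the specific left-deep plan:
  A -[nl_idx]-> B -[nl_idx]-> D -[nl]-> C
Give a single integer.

step 1: scan A: cost=200, card=200
step 2: join B via nl_idx
    card(P join B) = 200*150/(10) = 3000
    cost = 200 + 200*8 + 3000 = 4800
step 3: join D via nl_idx
    card(P join D) = 3000*50/(50) = 3000
    cost = 4800 + 3000*6 + 3000 = 25800
step 4: join C via nl
    card(P join C) = 3000*40/(2) = 60000
    cost = 25800 + 3000*40 = 145800

145800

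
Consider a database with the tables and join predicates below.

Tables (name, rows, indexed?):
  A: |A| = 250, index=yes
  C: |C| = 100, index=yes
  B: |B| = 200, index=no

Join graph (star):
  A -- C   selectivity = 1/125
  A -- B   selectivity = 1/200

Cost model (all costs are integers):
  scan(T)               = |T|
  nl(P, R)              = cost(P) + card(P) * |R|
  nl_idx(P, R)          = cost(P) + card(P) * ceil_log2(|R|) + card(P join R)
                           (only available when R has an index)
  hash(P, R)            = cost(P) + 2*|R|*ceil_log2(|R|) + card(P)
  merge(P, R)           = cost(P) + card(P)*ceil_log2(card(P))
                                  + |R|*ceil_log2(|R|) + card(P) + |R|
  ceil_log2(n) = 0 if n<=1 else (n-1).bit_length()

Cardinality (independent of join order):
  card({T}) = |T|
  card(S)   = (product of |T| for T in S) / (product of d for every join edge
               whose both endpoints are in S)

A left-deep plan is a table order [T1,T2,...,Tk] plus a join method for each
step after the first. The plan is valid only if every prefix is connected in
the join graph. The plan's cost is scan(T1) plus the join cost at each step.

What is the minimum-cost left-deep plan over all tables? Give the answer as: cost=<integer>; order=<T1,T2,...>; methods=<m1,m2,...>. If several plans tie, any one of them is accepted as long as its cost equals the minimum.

Selinger DP (subsets sized 1..n):
  {A}: scan cost=250, card=250
  {C}: scan cost=100, card=100
  {B}: scan cost=200, card=200
  {AC}: card=200; try (A,nl_idx)→1100, (C,hash)→1900, (C,nl_idx)→2200, (A,merge)→3150, (C,merge)→3300, (A,hash)→4200 …(+2); best=1100 via (A,nl_idx)
  {AB}: card=250; try (A,nl_idx)→2050, (B,hash)→3700, (A,merge)→4250, (B,merge)→4300, (A,hash)→4400, (A,nl)→50200 …(+1); best=2050 via (A,nl_idx)
  {ABC}: card=200; try (C,hash)→3700, (C,nl_idx)→4000, (B,hash)→4500, (B,merge)→4700, (C,merge)→5100, (C,nl)→27050 …(+1); best=3700 via (C,hash)

cost=3700; order=B,A,C; methods=nl_idx,hash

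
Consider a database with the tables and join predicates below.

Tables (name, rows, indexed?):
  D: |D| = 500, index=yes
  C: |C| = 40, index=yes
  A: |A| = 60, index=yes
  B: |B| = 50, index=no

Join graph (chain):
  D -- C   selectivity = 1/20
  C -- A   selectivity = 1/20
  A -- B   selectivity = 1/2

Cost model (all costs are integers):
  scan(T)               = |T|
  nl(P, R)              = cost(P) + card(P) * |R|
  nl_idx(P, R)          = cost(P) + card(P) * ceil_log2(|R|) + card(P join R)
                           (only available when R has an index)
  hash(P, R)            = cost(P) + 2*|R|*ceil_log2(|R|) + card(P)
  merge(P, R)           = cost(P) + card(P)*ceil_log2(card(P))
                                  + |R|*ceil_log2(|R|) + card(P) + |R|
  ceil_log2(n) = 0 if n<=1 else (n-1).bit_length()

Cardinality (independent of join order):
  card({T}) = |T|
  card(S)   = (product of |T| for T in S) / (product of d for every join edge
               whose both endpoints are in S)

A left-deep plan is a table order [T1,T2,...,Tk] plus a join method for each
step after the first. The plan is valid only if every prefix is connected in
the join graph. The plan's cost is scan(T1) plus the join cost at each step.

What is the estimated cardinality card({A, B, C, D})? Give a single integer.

75000

Tables in S: A(60), B(50), C(40), D(500)
Edges inside S: D-C(d=20), C-A(d=20), A-B(d=2)
numerator = 60 * 50 * 40 * 500 = 60000000
denominator = 20 * 20 * 2 = 800
card(S) = 60000000 / 800 = 75000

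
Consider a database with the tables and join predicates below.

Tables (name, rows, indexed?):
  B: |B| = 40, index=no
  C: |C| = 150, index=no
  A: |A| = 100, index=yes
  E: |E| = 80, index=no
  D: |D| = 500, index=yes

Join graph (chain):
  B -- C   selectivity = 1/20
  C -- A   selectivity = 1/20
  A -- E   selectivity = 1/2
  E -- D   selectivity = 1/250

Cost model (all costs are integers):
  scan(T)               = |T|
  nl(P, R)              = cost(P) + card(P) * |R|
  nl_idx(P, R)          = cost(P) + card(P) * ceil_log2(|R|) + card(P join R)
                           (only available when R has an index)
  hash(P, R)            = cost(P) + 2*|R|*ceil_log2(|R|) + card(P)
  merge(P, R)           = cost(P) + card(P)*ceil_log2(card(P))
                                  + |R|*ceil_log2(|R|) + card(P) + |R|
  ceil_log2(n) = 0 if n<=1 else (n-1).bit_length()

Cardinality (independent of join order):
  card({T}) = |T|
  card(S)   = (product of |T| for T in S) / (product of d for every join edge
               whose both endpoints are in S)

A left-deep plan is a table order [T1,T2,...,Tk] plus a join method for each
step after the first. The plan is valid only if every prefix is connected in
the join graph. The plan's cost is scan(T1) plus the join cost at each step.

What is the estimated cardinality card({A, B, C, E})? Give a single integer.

Tables in S: A(100), B(40), C(150), E(80)
Edges inside S: B-C(d=20), C-A(d=20), A-E(d=2)
numerator = 100 * 40 * 150 * 80 = 48000000
denominator = 20 * 20 * 2 = 800
card(S) = 48000000 / 800 = 60000

60000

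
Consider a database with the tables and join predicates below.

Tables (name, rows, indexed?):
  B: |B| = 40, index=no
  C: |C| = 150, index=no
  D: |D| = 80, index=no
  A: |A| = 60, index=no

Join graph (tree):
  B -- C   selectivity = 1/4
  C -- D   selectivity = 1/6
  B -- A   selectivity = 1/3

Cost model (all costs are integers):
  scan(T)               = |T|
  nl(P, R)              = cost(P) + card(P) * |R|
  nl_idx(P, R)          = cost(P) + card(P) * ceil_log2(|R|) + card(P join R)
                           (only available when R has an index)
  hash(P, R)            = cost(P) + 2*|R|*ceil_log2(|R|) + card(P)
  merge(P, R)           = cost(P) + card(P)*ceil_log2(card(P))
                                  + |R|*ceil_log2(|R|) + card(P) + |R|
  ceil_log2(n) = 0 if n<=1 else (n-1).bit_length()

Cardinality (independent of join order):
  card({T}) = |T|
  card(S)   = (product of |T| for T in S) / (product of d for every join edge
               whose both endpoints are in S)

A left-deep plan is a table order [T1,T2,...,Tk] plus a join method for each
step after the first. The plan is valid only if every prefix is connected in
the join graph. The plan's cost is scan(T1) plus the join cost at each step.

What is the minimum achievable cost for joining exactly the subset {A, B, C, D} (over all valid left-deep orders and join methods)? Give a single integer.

24120

Selinger DP over subsets of {A,B,C,D}:
  {B}: scan cost=40, card=40
  {C}: scan cost=150, card=150
  {D}: scan cost=80, card=80
  {A}: scan cost=60, card=60
  {BC}: card=1500; try (B,hash)→780, (C,merge)→1670, (B,merge)→1780, (C,hash)→2480, (C,nl)→6040, (B,nl)→6150; best=780 via (B,hash)
  {AB}: card=800; try (B,hash)→600, (A,merge)→740, (B,merge)→760, (A,hash)→800, (A,nl)→2440, (B,nl)→2460; best=600 via (B,hash)
  {CD}: card=2000; try (D,hash)→1420, (C,merge)→2070, (D,merge)→2140, (C,hash)→2560, (C,nl)→12080, (D,nl)→12150; best=1420 via (D,hash)
  {BCD}: card=20000; try (D,hash)→3400, (B,hash)→3900, (D,merge)→19420, (B,merge)→25700, (B,nl)→81420, (D,nl)→120780; best=3400 via (D,hash)
  {ABC}: card=30000; try (A,hash)→3000, (C,hash)→3800, (C,merge)→10750, (A,merge)→19200, (A,nl)→90780, (C,nl)→120600; best=3000 via (A,hash)
  {ABCD}: card=400000; try (A,hash)→24120, (D,hash)→34120, (A,merge)→323820, (D,merge)→483640, (A,nl)→1203400, (D,nl)→2403000; best=24120 via (A,hash)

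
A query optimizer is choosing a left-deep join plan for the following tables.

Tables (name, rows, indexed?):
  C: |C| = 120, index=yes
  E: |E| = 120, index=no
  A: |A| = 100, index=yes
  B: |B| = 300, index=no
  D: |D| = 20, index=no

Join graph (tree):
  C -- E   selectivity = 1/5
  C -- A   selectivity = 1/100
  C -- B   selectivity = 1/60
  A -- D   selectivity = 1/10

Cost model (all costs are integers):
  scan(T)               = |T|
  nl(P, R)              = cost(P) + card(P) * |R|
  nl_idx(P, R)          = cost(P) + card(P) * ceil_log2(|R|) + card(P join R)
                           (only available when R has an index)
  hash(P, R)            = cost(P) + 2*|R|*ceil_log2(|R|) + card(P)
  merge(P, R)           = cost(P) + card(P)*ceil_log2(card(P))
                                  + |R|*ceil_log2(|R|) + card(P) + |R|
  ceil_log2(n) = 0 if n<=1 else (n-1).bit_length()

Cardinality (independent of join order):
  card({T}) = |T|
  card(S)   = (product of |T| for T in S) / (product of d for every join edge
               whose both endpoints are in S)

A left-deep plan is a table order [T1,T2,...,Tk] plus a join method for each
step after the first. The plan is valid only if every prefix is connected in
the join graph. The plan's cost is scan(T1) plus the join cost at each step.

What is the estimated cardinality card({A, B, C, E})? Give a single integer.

14400

Tables in S: A(100), B(300), C(120), E(120)
Edges inside S: C-E(d=5), C-A(d=100), C-B(d=60)
numerator = 100 * 300 * 120 * 120 = 432000000
denominator = 5 * 100 * 60 = 30000
card(S) = 432000000 / 30000 = 14400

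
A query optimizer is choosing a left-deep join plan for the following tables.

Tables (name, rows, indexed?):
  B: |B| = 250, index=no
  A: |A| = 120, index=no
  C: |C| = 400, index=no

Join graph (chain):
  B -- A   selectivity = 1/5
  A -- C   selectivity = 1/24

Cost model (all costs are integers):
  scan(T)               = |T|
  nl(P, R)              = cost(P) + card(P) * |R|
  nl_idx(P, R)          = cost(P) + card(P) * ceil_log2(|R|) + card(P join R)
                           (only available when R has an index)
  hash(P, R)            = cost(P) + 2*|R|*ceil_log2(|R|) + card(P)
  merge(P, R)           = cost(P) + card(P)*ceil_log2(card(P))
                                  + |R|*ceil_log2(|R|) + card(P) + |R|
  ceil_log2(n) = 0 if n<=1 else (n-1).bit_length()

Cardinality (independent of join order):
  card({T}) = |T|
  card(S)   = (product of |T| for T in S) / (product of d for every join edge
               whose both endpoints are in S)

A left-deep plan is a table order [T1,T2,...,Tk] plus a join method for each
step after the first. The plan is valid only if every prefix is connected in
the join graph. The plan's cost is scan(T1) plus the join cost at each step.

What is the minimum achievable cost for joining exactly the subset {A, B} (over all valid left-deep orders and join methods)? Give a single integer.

Selinger DP over subsets of {A,B}:
  {B}: scan cost=250, card=250
  {A}: scan cost=120, card=120
  {AB}: card=6000; try (A,hash)→2180, (B,merge)→3330, (A,merge)→3460, (B,hash)→4240, (B,nl)→30120, (A,nl)→30250; best=2180 via (A,hash)

2180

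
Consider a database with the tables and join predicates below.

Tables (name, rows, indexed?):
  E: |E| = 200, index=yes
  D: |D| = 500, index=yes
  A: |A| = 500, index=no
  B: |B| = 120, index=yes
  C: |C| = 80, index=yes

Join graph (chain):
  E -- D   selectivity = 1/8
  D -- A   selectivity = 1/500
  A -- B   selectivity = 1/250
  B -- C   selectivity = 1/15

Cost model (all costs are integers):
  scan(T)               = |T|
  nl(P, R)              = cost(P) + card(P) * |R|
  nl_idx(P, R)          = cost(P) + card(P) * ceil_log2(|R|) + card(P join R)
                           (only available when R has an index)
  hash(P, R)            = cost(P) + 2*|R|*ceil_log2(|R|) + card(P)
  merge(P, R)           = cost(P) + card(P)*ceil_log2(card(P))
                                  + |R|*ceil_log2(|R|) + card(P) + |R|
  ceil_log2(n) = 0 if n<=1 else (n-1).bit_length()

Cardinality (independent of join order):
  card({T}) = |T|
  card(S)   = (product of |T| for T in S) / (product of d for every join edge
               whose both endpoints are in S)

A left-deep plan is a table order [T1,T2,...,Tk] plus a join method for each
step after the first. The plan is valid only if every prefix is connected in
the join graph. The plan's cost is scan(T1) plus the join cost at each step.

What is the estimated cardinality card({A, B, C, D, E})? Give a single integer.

Tables in S: A(500), B(120), C(80), D(500), E(200)
Edges inside S: E-D(d=8), D-A(d=500), A-B(d=250), B-C(d=15)
numerator = 500 * 120 * 80 * 500 * 200 = 480000000000
denominator = 8 * 500 * 250 * 15 = 15000000
card(S) = 480000000000 / 15000000 = 32000

32000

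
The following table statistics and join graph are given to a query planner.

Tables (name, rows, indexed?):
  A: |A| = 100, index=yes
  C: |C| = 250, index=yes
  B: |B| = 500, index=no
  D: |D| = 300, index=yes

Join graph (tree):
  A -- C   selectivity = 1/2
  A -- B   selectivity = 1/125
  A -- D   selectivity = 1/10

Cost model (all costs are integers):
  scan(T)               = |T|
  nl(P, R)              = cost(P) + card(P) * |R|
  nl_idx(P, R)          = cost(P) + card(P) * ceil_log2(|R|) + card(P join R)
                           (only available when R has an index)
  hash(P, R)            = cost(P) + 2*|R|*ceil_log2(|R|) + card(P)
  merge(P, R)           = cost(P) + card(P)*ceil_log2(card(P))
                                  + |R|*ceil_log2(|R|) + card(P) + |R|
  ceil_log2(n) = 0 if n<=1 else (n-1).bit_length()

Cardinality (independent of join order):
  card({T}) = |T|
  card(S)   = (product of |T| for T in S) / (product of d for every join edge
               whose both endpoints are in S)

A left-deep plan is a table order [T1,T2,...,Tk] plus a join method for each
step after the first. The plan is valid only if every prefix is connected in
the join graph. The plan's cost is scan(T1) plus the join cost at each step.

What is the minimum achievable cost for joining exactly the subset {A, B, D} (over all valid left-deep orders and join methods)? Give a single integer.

Selinger DP over subsets of {A,B,D}:
  {A}: scan cost=100, card=100
  {B}: scan cost=500, card=500
  {D}: scan cost=300, card=300
  {AB}: card=400; try (A,hash)→2400, (A,nl_idx)→4400, (B,merge)→5900, (A,merge)→6300, (B,hash)→9200, (B,nl)→50100 …(+1); best=2400 via (A,hash)
  {AD}: card=3000; try (A,hash)→2000, (D,merge)→3900, (D,nl_idx)→4000, (A,merge)→4100, (A,nl_idx)→5400, (D,hash)→5600 …(+2); best=2000 via (A,hash)
  {ABD}: card=12000; try (D,hash)→8200, (D,merge)→9400, (B,hash)→14000, (D,nl_idx)→18000, (B,merge)→46000, (D,nl)→122400 …(+1); best=8200 via (D,hash)

8200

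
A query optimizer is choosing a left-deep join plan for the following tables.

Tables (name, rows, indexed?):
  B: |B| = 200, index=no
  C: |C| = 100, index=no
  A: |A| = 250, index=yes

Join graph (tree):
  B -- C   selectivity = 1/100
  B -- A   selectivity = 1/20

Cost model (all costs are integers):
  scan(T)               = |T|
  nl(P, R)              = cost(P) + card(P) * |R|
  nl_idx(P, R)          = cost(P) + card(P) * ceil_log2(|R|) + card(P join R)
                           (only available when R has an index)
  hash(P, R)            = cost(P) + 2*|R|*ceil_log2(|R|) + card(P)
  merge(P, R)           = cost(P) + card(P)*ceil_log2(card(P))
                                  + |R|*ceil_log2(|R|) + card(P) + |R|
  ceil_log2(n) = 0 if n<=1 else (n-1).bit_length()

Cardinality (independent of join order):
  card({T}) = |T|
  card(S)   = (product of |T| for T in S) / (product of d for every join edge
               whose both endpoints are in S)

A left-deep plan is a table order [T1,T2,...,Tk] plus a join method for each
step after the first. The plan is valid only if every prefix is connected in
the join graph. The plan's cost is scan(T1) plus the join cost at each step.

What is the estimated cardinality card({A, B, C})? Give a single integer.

Tables in S: A(250), B(200), C(100)
Edges inside S: B-C(d=100), B-A(d=20)
numerator = 250 * 200 * 100 = 5000000
denominator = 100 * 20 = 2000
card(S) = 5000000 / 2000 = 2500

2500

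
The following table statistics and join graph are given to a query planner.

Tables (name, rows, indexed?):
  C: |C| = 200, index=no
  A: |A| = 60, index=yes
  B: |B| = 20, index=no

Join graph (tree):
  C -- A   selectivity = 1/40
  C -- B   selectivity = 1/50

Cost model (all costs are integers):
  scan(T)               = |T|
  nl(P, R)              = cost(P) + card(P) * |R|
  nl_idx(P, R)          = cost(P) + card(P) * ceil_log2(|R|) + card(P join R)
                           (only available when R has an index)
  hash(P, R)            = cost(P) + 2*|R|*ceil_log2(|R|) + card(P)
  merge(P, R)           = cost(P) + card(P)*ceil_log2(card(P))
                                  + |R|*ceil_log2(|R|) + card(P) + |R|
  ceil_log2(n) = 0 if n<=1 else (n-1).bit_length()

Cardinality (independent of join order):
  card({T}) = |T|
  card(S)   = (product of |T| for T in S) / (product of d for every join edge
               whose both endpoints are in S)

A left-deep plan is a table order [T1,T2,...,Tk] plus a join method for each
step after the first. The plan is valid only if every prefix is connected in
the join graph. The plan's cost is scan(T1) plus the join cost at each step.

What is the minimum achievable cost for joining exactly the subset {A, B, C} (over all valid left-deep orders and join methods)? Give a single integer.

1200

Selinger DP over subsets of {A,B,C}:
  {C}: scan cost=200, card=200
  {A}: scan cost=60, card=60
  {B}: scan cost=20, card=20
  {AC}: card=300; try (A,hash)→1120, (A,nl_idx)→1700, (C,merge)→2280, (A,merge)→2420, (C,hash)→3320, (C,nl)→12060 …(+1); best=1120 via (A,hash)
  {BC}: card=80; try (B,hash)→600, (C,merge)→1940, (B,merge)→2120, (C,hash)→3240, (C,nl)→4020, (B,nl)→4200; best=600 via (B,hash)
  {ABC}: card=120; try (A,nl_idx)→1200, (A,hash)→1400, (B,hash)→1620, (A,merge)→1660, (B,merge)→4240, (A,nl)→5400 …(+1); best=1200 via (A,nl_idx)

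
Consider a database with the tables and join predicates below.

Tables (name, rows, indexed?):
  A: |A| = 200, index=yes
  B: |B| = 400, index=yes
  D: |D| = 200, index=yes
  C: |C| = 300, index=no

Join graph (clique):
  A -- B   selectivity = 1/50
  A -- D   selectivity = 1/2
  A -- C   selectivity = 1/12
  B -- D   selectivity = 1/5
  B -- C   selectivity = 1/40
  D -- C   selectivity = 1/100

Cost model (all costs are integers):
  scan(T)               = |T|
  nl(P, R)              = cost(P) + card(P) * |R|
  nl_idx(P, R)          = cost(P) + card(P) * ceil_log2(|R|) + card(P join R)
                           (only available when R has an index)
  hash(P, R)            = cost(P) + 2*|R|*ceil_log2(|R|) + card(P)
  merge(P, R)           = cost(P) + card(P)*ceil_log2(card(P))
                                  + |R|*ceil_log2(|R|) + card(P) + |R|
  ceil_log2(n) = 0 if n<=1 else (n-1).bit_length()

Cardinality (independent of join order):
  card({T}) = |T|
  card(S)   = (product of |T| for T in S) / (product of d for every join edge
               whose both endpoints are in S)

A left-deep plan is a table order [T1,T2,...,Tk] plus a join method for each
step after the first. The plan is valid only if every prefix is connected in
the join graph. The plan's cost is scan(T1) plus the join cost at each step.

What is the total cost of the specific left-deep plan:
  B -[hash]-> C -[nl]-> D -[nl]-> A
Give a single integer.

step 1: scan B: cost=400, card=400
step 2: join C via hash
    card(P join C) = 400*300/(40) = 3000
    cost = 400 + 2*300*9 + 400 = 6200
step 3: join D via nl
    card(P join D) = 3000*200/(5*100) = 1200
    cost = 6200 + 3000*200 = 606200
step 4: join A via nl
    card(P join A) = 1200*200/(50*2*12) = 200
    cost = 606200 + 1200*200 = 846200

846200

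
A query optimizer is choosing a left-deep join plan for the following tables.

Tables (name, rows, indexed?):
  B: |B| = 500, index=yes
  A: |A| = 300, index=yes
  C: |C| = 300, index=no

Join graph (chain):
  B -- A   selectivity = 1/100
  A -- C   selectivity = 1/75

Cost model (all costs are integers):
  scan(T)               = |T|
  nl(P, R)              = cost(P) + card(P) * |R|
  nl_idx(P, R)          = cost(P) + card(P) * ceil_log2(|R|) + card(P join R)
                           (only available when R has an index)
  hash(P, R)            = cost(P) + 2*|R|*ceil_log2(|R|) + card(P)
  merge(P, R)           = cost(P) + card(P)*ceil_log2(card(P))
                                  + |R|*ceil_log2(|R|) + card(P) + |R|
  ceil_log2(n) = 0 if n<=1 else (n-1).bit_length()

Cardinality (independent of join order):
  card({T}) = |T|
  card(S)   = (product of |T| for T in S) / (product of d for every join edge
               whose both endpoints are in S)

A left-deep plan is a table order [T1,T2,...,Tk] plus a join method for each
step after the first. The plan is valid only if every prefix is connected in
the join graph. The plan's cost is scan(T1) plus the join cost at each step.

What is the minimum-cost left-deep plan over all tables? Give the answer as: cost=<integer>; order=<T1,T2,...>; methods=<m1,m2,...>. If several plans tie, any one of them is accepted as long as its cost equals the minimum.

Selinger DP (subsets sized 1..n):
  {B}: scan cost=500, card=500
  {A}: scan cost=300, card=300
  {C}: scan cost=300, card=300
  {AB}: card=1500; try (B,nl_idx)→4500, (A,hash)→6400, (A,nl_idx)→6500, (B,merge)→8300, (A,merge)→8500, (B,hash)→9600 …(+2); best=4500 via (B,nl_idx)
  {AC}: card=1200; try (A,nl_idx)→4200, (C,hash)→6000, (A,hash)→6000, (C,merge)→6300, (A,merge)→6300, (C,nl)→90300 …(+1); best=4200 via (A,nl_idx)
  {ABC}: card=6000; try (C,hash)→11400, (B,hash)→14400, (B,nl_idx)→21000, (B,merge)→23600, (C,merge)→25500, (C,nl)→454500 …(+1); best=11400 via (C,hash)

cost=11400; order=A,B,C; methods=nl_idx,hash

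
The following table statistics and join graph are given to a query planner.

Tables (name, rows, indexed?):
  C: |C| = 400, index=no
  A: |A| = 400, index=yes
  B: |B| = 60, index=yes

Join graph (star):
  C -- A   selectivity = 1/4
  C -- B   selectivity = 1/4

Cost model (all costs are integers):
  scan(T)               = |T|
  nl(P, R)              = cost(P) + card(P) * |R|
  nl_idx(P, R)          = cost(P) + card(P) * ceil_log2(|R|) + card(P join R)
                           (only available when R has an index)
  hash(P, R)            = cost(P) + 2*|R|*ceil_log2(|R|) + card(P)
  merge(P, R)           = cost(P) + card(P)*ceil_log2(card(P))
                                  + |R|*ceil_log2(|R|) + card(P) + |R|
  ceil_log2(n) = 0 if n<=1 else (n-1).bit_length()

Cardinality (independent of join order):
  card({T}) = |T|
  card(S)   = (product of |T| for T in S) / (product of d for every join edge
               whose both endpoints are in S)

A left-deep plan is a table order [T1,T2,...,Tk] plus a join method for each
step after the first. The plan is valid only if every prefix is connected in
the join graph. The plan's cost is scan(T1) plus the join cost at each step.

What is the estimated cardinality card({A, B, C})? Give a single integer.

600000

Tables in S: A(400), B(60), C(400)
Edges inside S: C-A(d=4), C-B(d=4)
numerator = 400 * 60 * 400 = 9600000
denominator = 4 * 4 = 16
card(S) = 9600000 / 16 = 600000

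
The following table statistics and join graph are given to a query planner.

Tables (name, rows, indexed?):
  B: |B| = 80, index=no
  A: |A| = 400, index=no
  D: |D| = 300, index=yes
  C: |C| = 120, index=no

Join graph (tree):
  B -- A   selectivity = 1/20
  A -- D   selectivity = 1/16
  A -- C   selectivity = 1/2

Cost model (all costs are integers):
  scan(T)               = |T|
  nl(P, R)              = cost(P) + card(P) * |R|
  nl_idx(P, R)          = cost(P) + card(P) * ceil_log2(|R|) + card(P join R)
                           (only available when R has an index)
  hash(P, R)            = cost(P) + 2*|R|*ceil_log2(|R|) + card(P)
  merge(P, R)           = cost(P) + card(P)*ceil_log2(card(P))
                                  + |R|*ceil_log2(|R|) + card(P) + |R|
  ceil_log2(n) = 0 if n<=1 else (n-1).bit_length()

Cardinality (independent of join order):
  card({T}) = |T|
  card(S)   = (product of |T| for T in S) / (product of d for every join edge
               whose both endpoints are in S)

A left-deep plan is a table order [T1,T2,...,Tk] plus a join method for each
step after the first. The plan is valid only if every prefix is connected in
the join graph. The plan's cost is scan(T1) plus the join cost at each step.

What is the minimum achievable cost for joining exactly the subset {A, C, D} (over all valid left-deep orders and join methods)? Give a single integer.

15380

Selinger DP over subsets of {A,C,D}:
  {A}: scan cost=400, card=400
  {D}: scan cost=300, card=300
  {C}: scan cost=120, card=120
  {AD}: card=7500; try (D,hash)→6200, (A,merge)→7300, (D,merge)→7400, (A,hash)→7800, (D,nl_idx)→11500, (A,nl)→120300 …(+1); best=6200 via (D,hash)
  {AC}: card=24000; try (C,hash)→2480, (A,merge)→5080, (C,merge)→5360, (A,hash)→7440, (A,nl)→48120, (C,nl)→48400; best=2480 via (C,hash)
  {ACD}: card=450000; try (C,hash)→15380, (D,hash)→31880, (C,merge)→112160, (D,merge)→389480, (D,nl_idx)→668480, (C,nl)→906200 …(+1); best=15380 via (C,hash)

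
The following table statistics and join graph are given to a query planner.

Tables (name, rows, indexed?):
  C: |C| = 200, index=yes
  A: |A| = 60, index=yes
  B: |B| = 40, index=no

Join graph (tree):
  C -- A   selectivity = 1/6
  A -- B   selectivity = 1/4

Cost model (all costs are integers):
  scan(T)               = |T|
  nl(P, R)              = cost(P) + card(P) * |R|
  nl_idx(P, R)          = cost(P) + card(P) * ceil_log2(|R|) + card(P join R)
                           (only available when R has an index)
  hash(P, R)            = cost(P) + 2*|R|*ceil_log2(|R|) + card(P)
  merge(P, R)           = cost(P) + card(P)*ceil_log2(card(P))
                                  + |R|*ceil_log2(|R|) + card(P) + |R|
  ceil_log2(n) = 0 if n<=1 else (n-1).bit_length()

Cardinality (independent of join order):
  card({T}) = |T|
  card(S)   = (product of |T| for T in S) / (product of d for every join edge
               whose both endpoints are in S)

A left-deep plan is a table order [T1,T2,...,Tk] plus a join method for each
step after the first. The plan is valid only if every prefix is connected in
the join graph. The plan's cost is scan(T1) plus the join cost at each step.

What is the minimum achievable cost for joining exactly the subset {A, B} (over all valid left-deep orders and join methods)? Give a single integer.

Selinger DP over subsets of {A,B}:
  {A}: scan cost=60, card=60
  {B}: scan cost=40, card=40
  {AB}: card=600; try (B,hash)→600, (A,merge)→740, (B,merge)→760, (A,hash)→800, (A,nl_idx)→880, (A,nl)→2440 …(+1); best=600 via (B,hash)

600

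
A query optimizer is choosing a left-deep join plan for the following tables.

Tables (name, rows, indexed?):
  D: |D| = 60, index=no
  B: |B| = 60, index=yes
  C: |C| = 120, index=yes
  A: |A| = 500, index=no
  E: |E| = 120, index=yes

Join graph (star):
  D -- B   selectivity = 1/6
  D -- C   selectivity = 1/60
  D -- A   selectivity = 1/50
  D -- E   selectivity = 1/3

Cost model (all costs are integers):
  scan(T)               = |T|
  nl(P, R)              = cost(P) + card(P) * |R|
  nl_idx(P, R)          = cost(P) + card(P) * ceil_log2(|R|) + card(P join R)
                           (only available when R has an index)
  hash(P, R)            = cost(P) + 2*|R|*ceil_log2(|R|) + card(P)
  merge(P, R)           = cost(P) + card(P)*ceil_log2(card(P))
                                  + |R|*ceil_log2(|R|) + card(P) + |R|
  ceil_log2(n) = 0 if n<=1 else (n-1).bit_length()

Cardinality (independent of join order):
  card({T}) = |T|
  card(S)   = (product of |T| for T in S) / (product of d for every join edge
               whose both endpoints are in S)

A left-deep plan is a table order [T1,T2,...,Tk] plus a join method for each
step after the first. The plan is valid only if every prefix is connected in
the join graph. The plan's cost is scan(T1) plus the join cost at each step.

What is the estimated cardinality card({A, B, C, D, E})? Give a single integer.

480000

Tables in S: A(500), B(60), C(120), D(60), E(120)
Edges inside S: D-B(d=6), D-C(d=60), D-A(d=50), D-E(d=3)
numerator = 500 * 60 * 120 * 60 * 120 = 25920000000
denominator = 6 * 60 * 50 * 3 = 54000
card(S) = 25920000000 / 54000 = 480000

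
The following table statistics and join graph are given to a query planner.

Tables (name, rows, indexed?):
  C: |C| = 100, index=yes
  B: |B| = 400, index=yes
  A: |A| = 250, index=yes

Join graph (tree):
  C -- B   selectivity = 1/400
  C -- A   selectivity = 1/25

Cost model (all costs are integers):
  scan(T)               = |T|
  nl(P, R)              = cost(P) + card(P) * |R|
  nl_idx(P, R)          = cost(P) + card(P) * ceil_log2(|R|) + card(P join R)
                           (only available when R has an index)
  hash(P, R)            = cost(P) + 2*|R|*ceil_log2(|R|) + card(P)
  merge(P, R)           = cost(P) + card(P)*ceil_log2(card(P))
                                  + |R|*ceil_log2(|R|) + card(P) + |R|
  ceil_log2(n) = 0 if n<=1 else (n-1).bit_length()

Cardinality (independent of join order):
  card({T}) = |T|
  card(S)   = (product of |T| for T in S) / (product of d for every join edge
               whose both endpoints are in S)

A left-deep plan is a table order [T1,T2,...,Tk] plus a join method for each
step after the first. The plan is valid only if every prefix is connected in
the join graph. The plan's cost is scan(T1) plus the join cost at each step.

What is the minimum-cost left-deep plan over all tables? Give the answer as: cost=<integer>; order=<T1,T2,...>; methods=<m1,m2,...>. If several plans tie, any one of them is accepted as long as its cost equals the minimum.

Selinger DP (subsets sized 1..n):
  {C}: scan cost=100, card=100
  {B}: scan cost=400, card=400
  {A}: scan cost=250, card=250
  {BC}: card=100; try (B,nl_idx)→1100, (C,hash)→2200, (C,nl_idx)→3300, (B,merge)→4900, (C,merge)→5200, (B,hash)→7400 …(+2); best=1100 via (B,nl_idx)
  {AC}: card=1000; try (C,hash)→1900, (A,nl_idx)→1900, (C,nl_idx)→3000, (A,merge)→3150, (C,merge)→3300, (A,hash)→4200 …(+2); best=1900 via (C,hash)
  {ABC}: card=1000; try (A,nl_idx)→2900, (A,merge)→4150, (A,hash)→5200, (B,hash)→10100, (B,nl_idx)→11900, (B,merge)→16900 …(+2); best=2900 via (A,nl_idx)

cost=2900; order=C,B,A; methods=nl_idx,nl_idx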